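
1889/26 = 72 +17/26 = 72.65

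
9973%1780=1073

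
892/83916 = 223/20979 = 0.01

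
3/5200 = 3/5200  =  0.00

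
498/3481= 498/3481=0.14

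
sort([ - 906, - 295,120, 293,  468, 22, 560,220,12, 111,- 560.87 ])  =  [ - 906 , - 560.87, - 295, 12,22, 111,120, 220, 293,468, 560]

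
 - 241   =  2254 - 2495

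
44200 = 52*850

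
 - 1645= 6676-8321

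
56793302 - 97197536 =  - 40404234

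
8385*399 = 3345615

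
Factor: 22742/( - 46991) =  - 166/343= -2^1*7^(  -  3) * 83^1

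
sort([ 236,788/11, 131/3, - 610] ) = [ - 610,131/3,788/11, 236]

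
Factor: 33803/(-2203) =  - 7^1*11^1 * 439^1*2203^( - 1 ) 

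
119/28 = 4 + 1/4=4.25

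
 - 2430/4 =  - 608  +  1/2 = -  607.50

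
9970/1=9970 = 9970.00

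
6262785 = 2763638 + 3499147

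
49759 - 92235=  - 42476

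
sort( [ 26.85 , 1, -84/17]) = [ - 84/17, 1, 26.85 ]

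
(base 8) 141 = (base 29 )3A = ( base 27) 3g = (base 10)97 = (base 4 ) 1201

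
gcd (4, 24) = 4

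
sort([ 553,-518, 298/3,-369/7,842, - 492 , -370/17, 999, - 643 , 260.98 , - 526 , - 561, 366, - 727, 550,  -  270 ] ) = [  -  727, - 643 , - 561,-526, - 518, - 492  , - 270,  -  369/7 ,-370/17, 298/3, 260.98, 366, 550, 553, 842,999]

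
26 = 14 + 12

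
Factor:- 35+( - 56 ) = -7^1*13^1 = -91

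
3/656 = 3/656  =  0.00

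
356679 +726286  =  1082965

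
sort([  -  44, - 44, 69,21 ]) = [ - 44,-44, 21,69 ]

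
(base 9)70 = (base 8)77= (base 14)47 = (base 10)63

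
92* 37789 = 3476588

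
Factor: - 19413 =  - 3^3*719^1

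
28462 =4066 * 7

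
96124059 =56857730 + 39266329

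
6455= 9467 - 3012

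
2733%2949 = 2733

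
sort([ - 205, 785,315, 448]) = [ - 205,315,448, 785]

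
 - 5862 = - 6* 977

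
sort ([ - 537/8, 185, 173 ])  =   [ - 537/8,173,185 ]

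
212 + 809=1021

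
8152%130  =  92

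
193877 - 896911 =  - 703034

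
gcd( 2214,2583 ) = 369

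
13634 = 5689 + 7945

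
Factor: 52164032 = 2^6*815063^1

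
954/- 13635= - 106/1515 = -  0.07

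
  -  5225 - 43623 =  - 48848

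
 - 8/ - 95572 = 2/23893= 0.00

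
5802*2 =11604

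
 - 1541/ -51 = 30  +  11/51= 30.22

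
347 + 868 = 1215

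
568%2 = 0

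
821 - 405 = 416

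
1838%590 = 68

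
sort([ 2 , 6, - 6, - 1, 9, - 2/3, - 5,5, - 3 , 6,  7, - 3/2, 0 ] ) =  [ - 6, - 5, -3, - 3/2, - 1,-2/3, 0, 2,5 , 6, 6, 7,  9]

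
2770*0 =0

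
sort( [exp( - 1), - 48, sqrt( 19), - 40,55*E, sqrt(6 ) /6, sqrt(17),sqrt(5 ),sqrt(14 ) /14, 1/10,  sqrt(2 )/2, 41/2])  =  [ - 48, - 40, 1/10,sqrt( 14 )/14, exp( - 1 ), sqrt( 6)/6 , sqrt( 2 ) /2,  sqrt(5 ), sqrt( 17),sqrt( 19 ), 41/2, 55*E]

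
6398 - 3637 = 2761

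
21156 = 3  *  7052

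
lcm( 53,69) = 3657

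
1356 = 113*12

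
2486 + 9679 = 12165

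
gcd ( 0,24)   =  24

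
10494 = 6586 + 3908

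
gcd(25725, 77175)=25725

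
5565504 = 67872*82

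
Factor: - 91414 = -2^1 * 45707^1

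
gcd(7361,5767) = 1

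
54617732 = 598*91334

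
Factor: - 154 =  - 2^1*7^1 * 11^1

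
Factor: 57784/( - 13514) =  - 124/29 = -2^2*29^(-1 )*31^1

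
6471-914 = 5557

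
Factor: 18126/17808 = 2^( - 3 )*3^1*7^ ( - 1 )*19^1 = 57/56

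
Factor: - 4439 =-23^1*193^1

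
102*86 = 8772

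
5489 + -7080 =-1591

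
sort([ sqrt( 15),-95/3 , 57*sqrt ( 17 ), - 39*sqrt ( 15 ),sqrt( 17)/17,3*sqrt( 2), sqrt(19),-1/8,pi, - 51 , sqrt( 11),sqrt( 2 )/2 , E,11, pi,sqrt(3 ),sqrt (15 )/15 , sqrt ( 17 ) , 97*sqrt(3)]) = [  -  39 * sqrt(15), - 51, - 95/3,-1/8,sqrt(17)/17,sqrt ( 15 ) /15,  sqrt(2)/2, sqrt( 3),E,pi,pi,sqrt( 11), sqrt(15 ), sqrt ( 17 ) , 3*sqrt ( 2) , sqrt(19 ),11, 97*sqrt( 3),57*sqrt (17) ]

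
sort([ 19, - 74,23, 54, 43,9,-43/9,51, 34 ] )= [ - 74,- 43/9, 9, 19,23,  34,43,51,54] 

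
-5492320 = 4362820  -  9855140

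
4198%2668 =1530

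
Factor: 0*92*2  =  0^1   =  0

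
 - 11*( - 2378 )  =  26158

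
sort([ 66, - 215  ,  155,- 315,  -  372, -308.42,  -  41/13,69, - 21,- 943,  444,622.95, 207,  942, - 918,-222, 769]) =[-943, - 918, - 372, - 315, -308.42,-222,  -  215, - 21, - 41/13 , 66,69, 155,207,444,622.95,769, 942] 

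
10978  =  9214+1764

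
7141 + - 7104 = 37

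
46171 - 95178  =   - 49007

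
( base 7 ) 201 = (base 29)3C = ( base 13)78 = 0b1100011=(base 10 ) 99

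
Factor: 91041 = 3^1*30347^1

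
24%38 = 24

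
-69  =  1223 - 1292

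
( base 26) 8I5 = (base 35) 4S1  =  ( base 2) 1011011111001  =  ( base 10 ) 5881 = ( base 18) 102d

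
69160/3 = 69160/3  =  23053.33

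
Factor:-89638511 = -89638511^1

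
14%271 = 14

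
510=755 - 245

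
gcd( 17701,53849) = 1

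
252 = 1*252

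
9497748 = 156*60883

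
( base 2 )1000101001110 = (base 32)4AE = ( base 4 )1011032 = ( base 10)4430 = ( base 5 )120210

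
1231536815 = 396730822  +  834805993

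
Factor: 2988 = 2^2*3^2 * 83^1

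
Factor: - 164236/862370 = -82118/431185=- 2^1*5^( - 1)*19^1*83^( - 1 ) *1039^( - 1) * 2161^1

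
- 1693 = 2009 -3702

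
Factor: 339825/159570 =2^ ( - 1 )*3^( - 3) * 5^1*23^1 = 115/54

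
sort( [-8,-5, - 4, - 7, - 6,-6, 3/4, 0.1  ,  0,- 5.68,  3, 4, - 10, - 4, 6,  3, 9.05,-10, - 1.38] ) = [-10,-10,-8,-7, - 6 ,-6, - 5.68, - 5,-4, -4,-1.38, 0,  0.1, 3/4, 3, 3, 4, 6, 9.05]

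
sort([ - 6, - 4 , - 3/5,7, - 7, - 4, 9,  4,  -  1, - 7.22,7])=[ - 7.22, - 7,-6,-4,-4 , - 1,-3/5,4,  7,7,  9 ]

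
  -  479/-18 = 26 + 11/18 = 26.61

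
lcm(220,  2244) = 11220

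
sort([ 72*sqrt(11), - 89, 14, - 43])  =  [  -  89, - 43,14,72*sqrt ( 11)] 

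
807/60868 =807/60868 = 0.01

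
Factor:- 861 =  - 3^1*7^1*41^1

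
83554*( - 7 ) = - 584878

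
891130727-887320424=3810303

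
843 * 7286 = 6142098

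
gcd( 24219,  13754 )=299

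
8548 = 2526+6022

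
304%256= 48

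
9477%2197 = 689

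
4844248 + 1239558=6083806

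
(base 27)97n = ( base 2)1101001110101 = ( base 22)DLJ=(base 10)6773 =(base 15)2018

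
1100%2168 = 1100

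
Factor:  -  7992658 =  -2^1 * 149^1 * 26821^1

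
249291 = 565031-315740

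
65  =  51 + 14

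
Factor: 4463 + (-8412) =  - 11^1*359^1 = -  3949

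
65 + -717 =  -652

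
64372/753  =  85+367/753 = 85.49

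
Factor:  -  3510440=-2^3*5^1*19^1*31^1*149^1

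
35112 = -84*(-418) 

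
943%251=190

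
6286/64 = 3143/32 = 98.22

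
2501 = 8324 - 5823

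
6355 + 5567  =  11922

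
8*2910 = 23280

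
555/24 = 185/8  =  23.12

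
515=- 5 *( - 103)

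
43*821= 35303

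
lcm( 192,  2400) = 4800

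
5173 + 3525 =8698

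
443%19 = 6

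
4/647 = 4/647=0.01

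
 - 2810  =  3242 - 6052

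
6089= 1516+4573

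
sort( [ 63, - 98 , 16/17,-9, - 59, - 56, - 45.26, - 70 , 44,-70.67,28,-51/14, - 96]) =[  -  98, -96,-70.67, - 70,-59,  -  56, - 45.26, - 9, - 51/14, 16/17,28, 44, 63]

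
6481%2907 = 667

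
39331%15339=8653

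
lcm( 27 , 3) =27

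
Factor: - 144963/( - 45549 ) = 13^1*59^1*241^(- 1 ) = 767/241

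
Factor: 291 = 3^1 * 97^1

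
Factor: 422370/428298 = 285/289 = 3^1*5^1*17^( - 2)* 19^1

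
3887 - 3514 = 373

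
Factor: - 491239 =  - 7^1 * 70177^1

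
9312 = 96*97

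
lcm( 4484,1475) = 112100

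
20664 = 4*5166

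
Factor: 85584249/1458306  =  2^ ( - 1) * 3^1*  29^1 * 81017^(  -  1 )*109303^1 = 9509361/162034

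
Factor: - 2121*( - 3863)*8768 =2^6*3^1*7^1*101^1* 137^1*3863^1  =  71839932864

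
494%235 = 24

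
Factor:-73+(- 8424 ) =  - 29^1 * 293^1 = - 8497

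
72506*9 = 652554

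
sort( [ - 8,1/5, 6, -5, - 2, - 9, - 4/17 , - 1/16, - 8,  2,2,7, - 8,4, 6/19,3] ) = [  -  9,-8 , - 8,  -  8,  -  5, - 2, - 4/17,  -  1/16, 1/5,  6/19,2,2 , 3,4,6,7 ] 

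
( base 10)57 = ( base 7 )111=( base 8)71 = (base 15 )3c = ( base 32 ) 1p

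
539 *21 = 11319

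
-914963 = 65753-980716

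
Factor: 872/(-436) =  -2^1 =-  2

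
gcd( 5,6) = 1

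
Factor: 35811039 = 3^1*11^2 *47^1*2099^1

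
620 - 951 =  - 331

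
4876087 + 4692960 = 9569047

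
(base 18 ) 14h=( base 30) DN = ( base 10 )413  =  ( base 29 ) E7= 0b110011101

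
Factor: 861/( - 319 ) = - 3^1*7^1*11^( - 1)*29^( - 1 )*41^1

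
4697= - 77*( - 61)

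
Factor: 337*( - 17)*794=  - 4548826 = - 2^1 * 17^1*337^1*397^1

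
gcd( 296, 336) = 8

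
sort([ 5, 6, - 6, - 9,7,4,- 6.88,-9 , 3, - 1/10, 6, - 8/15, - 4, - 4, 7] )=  [  -  9, - 9,-6.88 , - 6, - 4, - 4,- 8/15, - 1/10, 3, 4, 5,6, 6, 7, 7 ] 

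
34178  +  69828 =104006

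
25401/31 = 25401/31 = 819.39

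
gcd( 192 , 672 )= 96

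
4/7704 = 1/1926= 0.00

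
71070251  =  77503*917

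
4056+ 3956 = 8012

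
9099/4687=1 + 4412/4687=1.94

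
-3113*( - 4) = 12452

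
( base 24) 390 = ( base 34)1n6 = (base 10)1944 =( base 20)4h4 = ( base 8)3630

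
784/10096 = 49/631 = 0.08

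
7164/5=1432 + 4/5 = 1432.80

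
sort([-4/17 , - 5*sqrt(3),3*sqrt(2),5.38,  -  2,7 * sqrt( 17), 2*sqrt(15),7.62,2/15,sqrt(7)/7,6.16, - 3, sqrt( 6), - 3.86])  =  [- 5*sqrt( 3),  -  3.86,  -  3,-2,  -  4/17, 2/15 , sqrt(7 ) /7,sqrt( 6),  3*sqrt(2 ), 5.38 , 6.16,  7.62, 2*sqrt(15 ),7*sqrt (17 )]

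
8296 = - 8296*( - 1)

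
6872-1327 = 5545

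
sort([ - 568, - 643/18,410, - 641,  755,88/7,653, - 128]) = [  -  641 , - 568,-128, - 643/18,88/7,410, 653,755]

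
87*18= 1566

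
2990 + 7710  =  10700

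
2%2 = 0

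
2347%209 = 48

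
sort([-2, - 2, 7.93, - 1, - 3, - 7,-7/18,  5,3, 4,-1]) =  [ - 7,  -  3, - 2, - 2, - 1, - 1, - 7/18,3, 4,5, 7.93]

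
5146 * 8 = 41168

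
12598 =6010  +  6588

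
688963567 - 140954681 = 548008886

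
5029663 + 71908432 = 76938095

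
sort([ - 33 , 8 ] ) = [ - 33, 8 ]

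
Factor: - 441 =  - 3^2*7^2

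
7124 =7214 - 90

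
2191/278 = 2191/278 = 7.88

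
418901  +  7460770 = 7879671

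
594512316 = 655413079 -60900763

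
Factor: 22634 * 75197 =1702008898 = 2^1*29^1*2593^1*  11317^1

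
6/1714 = 3/857 = 0.00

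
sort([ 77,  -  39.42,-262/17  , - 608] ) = [  -  608 ,  -  39.42 , - 262/17,77]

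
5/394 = 5/394 = 0.01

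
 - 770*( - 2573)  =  1981210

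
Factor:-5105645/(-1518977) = 5^1*  1021129^1*1518977^( - 1 ) 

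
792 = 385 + 407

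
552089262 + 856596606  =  1408685868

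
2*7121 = 14242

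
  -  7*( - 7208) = 50456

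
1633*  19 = 31027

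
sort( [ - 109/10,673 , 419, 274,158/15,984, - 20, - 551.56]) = [ - 551.56, - 20,-109/10 , 158/15 , 274,419, 673,984 ] 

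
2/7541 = 2/7541 = 0.00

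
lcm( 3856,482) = 3856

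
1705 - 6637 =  - 4932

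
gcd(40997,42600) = 1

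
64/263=64/263 = 0.24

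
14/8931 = 14/8931 = 0.00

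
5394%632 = 338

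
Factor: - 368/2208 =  -1/6 = -2^(- 1)*3^(-1 )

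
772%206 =154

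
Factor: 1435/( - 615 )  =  -3^(-1 )*7^1=-7/3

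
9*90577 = 815193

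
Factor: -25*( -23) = 5^2*23^1 = 575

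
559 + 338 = 897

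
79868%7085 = 1933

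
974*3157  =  3074918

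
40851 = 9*4539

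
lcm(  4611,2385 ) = 69165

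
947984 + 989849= 1937833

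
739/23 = 739/23 =32.13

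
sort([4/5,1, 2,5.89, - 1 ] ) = [-1, 4/5,1,2,5.89 ]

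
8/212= 2/53 = 0.04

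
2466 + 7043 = 9509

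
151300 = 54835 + 96465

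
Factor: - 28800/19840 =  - 3^2*5^1*31^ ( -1 )= -  45/31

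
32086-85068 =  - 52982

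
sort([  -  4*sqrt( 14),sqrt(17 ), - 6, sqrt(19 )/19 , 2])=[-4*sqrt( 14 ), - 6,sqrt(19 )/19, 2,sqrt ( 17 )]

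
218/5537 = 218/5537 = 0.04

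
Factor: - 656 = - 2^4 * 41^1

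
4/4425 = 4/4425 = 0.00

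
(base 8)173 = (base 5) 443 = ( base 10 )123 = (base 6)323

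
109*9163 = 998767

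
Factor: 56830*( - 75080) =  - 2^4*5^2*1877^1*5683^1 = -  4266796400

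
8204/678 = 12+34/339 = 12.10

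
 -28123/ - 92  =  305 + 63/92 = 305.68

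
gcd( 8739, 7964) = 1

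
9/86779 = 9/86779 = 0.00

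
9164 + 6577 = 15741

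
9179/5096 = 9179/5096  =  1.80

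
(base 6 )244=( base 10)100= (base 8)144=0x64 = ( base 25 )40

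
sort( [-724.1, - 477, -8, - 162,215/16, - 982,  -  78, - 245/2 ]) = [ - 982,-724.1,-477, - 162, - 245/2, -78,-8, 215/16]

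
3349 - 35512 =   -  32163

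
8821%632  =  605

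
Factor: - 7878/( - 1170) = 101/15=3^(-1 )*5^( - 1)*101^1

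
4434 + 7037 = 11471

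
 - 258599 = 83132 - 341731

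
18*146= 2628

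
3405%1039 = 288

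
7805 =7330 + 475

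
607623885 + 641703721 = 1249327606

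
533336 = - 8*( - 66667)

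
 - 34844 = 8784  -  43628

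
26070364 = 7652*3407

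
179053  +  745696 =924749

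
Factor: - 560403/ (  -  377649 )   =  877/591 = 3^(-1) * 197^(-1)*877^1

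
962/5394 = 481/2697 = 0.18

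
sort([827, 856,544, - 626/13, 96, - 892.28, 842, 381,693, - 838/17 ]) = [ - 892.28, - 838/17,-626/13,96, 381, 544,693,827, 842, 856] 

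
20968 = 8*2621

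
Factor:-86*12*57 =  - 2^3*3^2*19^1 * 43^1 =- 58824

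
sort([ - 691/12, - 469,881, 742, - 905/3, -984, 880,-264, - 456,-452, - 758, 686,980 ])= [ - 984, - 758, - 469,- 456, - 452, - 905/3, - 264 , - 691/12,  686, 742, 880, 881, 980 ] 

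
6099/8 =762+3/8= 762.38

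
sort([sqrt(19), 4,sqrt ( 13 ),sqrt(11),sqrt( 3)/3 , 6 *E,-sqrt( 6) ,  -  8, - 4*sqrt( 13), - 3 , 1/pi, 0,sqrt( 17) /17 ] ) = [-4 * sqrt(13 ), - 8,- 3,  -  sqrt( 6), 0, sqrt( 17)/17,1/pi,sqrt(3 ) /3 , sqrt(11), sqrt( 13 ),4,sqrt( 19), 6*E ]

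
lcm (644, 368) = 2576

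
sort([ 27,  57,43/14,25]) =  [ 43/14,25,27,57 ] 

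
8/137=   8/137= 0.06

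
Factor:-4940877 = -3^1*1646959^1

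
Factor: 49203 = 3^2*7^1*11^1*71^1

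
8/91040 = 1/11380=0.00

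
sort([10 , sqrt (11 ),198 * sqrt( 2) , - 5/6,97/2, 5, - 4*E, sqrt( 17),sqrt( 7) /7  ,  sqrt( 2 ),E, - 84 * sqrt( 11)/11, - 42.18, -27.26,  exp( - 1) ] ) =[ - 42.18, - 27.26,  -  84 * sqrt (11)/11, - 4*E, - 5/6,exp( -1),sqrt(7)/7,sqrt(2),E,sqrt (11), sqrt( 17), 5, 10,97/2,198*sqrt(2 ) ] 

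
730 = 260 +470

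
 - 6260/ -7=894+2/7 = 894.29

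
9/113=9/113= 0.08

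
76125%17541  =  5961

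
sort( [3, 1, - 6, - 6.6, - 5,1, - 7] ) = [  -  7, - 6.6,  -  6, - 5,1,1, 3] 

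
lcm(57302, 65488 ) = 458416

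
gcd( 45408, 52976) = 7568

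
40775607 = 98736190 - 57960583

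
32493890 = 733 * 44330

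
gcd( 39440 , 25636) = 1972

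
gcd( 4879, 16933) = 287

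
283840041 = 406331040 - 122490999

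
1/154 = 1/154 = 0.01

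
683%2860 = 683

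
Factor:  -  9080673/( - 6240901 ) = 3^1*7^1*37^(  -  1 ) * 168673^(-1 ) * 432413^1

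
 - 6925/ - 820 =8 + 73/164 = 8.45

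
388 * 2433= 944004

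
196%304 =196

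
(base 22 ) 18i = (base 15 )303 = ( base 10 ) 678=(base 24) 146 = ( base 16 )2A6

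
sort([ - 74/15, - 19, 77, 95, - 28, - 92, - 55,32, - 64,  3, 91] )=[ - 92, - 64, - 55 , - 28, - 19, - 74/15, 3  ,  32, 77, 91, 95 ]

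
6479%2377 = 1725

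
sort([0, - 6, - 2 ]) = [ - 6, - 2,0]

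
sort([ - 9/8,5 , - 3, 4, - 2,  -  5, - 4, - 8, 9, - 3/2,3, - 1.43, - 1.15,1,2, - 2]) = [ - 8,-5, - 4, -3, - 2, - 2, - 3/2, - 1.43, - 1.15, - 9/8, 1,2, 3,4,5,9] 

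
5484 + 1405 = 6889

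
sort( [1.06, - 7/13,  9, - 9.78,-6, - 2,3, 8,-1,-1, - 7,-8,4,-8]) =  [ - 9.78, - 8, - 8, - 7,-6, -2,-1, - 1,-7/13,1.06,3, 4, 8, 9] 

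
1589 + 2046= 3635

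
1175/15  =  78+1/3 = 78.33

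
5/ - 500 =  - 1 + 99/100 =- 0.01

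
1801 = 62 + 1739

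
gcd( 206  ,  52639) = 1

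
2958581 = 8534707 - 5576126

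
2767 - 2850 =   -  83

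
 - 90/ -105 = 6/7 =0.86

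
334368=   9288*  36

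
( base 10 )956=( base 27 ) 18b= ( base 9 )1272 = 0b1110111100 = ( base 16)3BC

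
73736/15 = 73736/15 = 4915.73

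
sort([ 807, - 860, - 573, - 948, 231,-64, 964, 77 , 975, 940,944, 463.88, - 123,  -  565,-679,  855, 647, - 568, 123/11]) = [- 948,  -  860,-679, - 573, - 568,-565, - 123, - 64,  123/11, 77,231 , 463.88,647, 807, 855,940,  944, 964, 975] 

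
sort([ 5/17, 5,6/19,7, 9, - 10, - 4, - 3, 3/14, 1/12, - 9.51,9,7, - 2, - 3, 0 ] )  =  [-10, - 9.51,- 4, - 3, -3, - 2,0, 1/12, 3/14,5/17, 6/19,5,7, 7, 9,9]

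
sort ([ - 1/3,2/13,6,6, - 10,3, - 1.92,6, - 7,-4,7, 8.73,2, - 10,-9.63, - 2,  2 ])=[ - 10,-10, - 9.63, - 7,-4, - 2, - 1.92, - 1/3, 2/13, 2, 2 , 3, 6,6,6,7, 8.73 ]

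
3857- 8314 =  - 4457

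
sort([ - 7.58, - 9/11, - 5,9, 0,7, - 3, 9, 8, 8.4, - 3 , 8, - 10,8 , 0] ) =[ - 10, - 7.58, - 5, - 3, - 3, - 9/11 , 0, 0,7, 8, 8, 8, 8.4, 9,  9]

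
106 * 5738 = 608228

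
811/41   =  19 + 32/41=19.78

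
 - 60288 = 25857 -86145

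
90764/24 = 22691/6= 3781.83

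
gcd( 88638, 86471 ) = 11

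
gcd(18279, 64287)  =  27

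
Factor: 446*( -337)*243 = -36523386= - 2^1*3^5*223^1*337^1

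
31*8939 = 277109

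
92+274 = 366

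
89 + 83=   172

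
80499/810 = 99 + 103/270 =99.38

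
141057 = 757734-616677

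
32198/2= 16099 = 16099.00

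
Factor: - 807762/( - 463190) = 3^1* 5^( - 1)*7^(-1 )*13^( - 1)*61^1 *509^( - 1)*2207^1 = 403881/231595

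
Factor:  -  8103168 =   -  2^8*3^2 * 3517^1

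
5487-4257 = 1230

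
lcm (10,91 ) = 910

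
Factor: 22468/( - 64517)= - 2^2 * 41^1*137^1 *149^ ( - 1)*433^( - 1 ) 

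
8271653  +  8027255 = 16298908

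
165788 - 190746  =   - 24958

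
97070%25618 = 20216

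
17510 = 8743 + 8767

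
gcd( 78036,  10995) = 3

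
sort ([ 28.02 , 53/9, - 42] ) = [ - 42, 53/9, 28.02]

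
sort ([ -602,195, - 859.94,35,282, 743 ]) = [ - 859.94, - 602 , 35,195,282,  743 ]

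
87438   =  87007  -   - 431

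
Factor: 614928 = 2^4*3^1*23^1 * 557^1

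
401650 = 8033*50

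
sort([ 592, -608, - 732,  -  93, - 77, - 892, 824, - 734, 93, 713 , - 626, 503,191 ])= [ - 892 ,- 734, - 732, - 626 ,-608,-93, - 77, 93, 191,503 , 592, 713, 824]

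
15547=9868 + 5679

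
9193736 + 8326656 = 17520392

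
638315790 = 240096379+398219411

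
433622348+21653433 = 455275781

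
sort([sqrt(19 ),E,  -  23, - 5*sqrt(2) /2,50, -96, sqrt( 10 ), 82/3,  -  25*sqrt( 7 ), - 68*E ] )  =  [ - 68*E, - 96, - 25*sqrt(7), - 23, - 5*sqrt( 2 )/2,E,sqrt(10 ),sqrt(19), 82/3, 50]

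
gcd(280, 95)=5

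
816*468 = 381888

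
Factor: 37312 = 2^6*11^1 * 53^1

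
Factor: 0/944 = 0^1 = 0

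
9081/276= 32 + 83/92 =32.90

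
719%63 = 26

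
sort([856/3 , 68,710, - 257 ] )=[ - 257,68,856/3,710] 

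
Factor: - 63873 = - 3^2*47^1*151^1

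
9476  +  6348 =15824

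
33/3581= 33/3581 = 0.01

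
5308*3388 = 17983504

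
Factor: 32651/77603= 71^( - 1)*103^1*317^1 * 1093^( - 1) 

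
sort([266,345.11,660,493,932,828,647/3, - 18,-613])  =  [ - 613,-18,647/3,266, 345.11,493, 660,828, 932]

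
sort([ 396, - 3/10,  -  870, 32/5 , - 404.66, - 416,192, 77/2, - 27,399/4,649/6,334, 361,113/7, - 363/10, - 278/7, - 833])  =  [ - 870, - 833, - 416, - 404.66, - 278/7, - 363/10, - 27 , - 3/10,32/5, 113/7,77/2,399/4,649/6, 192,  334,361,396] 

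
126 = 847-721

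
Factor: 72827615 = 5^1*7^1*401^1*5189^1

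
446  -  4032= - 3586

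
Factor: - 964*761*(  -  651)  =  2^2*3^1*7^1*31^1 * 241^1*761^1 = 477576204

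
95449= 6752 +88697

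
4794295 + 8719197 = 13513492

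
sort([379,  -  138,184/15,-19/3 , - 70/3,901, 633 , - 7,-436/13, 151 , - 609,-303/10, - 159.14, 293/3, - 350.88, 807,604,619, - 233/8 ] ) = [- 609, - 350.88 , - 159.14,-138, - 436/13, -303/10,  -  233/8,-70/3, - 7,-19/3,184/15, 293/3,151, 379, 604,619,633, 807,901 ]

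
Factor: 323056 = 2^4*61^1*331^1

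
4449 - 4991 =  - 542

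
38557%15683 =7191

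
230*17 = 3910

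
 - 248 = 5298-5546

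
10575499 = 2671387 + 7904112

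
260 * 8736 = 2271360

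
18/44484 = 3/7414 = 0.00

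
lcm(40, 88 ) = 440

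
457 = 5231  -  4774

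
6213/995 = 6 + 243/995  =  6.24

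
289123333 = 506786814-217663481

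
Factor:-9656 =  - 2^3  *  17^1*71^1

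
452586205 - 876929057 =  - 424342852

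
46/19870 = 23/9935=   0.00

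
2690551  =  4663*577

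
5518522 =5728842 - 210320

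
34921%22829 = 12092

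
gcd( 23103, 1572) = 3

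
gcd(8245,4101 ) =1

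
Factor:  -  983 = - 983^1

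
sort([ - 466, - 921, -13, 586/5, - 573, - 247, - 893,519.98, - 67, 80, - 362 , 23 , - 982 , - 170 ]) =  [ - 982, - 921, - 893, - 573,  -  466, - 362, - 247, - 170 ,-67, - 13, 23 , 80,586/5,519.98] 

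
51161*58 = 2967338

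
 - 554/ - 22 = 277/11 =25.18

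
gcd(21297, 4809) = 687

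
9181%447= 241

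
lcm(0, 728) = 0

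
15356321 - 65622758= - 50266437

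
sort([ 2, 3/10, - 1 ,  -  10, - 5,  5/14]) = [ -10,-5,  -  1,3/10,  5/14,2] 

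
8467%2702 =361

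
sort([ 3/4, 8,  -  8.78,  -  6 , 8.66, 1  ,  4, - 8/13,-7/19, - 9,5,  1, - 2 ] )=[  -  9,  -  8.78, -6,  -  2, - 8/13, - 7/19,3/4,1,  1,  4, 5,8,8.66] 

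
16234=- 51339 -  - 67573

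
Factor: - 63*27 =- 3^5*7^1 = - 1701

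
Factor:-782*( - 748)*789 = 2^3*3^1*11^1 * 17^2*23^1*263^1=461514504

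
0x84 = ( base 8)204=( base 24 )5c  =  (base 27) 4o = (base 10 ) 132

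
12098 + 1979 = 14077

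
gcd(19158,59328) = 618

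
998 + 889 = 1887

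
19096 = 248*77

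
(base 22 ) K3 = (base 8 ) 673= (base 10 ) 443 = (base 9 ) 542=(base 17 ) 191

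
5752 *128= 736256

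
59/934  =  59/934 = 0.06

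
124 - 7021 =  - 6897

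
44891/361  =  124  +  127/361  =  124.35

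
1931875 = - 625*( - 3091 )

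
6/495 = 2/165 = 0.01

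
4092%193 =39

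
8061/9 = 895+ 2/3 = 895.67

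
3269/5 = 3269/5= 653.80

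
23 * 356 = 8188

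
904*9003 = 8138712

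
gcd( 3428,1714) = 1714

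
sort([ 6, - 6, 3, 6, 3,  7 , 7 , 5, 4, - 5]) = [ - 6, - 5, 3, 3 , 4,5, 6, 6, 7,7]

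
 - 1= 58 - 59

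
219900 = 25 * 8796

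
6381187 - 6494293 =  - 113106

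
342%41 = 14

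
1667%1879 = 1667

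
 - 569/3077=-1  +  2508/3077 =-0.18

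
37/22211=37/22211 = 0.00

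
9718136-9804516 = -86380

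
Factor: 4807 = 11^1*19^1*23^1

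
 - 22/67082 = -1 + 33530/33541 = - 0.00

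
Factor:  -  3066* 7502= - 23001132 =-2^2*3^1 *7^1*11^2* 31^1*73^1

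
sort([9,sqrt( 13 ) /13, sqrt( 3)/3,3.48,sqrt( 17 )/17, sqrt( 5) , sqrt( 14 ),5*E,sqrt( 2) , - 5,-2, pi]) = [-5, - 2,sqrt(17 )/17,sqrt ( 13 )/13,sqrt(3 )/3,sqrt( 2 ),sqrt(5 ),pi,3.48 , sqrt(14),9, 5*E]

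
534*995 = 531330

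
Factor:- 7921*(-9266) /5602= 41^1*89^2*113^1*2801^ ( - 1) = 36697993/2801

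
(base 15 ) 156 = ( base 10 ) 306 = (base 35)8q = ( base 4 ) 10302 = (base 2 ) 100110010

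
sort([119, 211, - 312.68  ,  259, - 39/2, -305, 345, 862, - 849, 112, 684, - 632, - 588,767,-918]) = [ - 918, - 849 , - 632, - 588, - 312.68, - 305 , - 39/2, 112, 119, 211, 259,345,684, 767, 862]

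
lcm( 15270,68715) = 137430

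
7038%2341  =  15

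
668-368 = 300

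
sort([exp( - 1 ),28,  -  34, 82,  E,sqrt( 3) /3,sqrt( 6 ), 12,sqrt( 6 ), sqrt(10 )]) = [ - 34,exp( - 1 ),sqrt( 3 )/3,sqrt(6 ),sqrt( 6),E,  sqrt( 10),12,28, 82 ]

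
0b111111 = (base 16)3F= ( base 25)2D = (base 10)63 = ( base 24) 2F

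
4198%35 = 33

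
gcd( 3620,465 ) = 5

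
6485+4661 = 11146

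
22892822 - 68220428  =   - 45327606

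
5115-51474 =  - 46359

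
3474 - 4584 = - 1110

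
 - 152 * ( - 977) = 148504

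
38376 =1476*26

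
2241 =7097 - 4856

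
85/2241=85/2241 = 0.04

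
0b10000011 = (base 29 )4F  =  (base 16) 83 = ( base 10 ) 131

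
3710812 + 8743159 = 12453971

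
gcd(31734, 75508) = 86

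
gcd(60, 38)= 2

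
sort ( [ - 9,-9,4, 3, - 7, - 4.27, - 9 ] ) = [-9, - 9,-9, - 7, - 4.27, 3  ,  4 ] 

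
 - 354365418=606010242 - 960375660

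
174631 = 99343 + 75288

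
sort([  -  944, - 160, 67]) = [- 944,-160, 67 ] 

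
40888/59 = 40888/59 = 693.02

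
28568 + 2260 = 30828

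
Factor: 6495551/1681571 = 1613^1*4027^1*1681571^( - 1 )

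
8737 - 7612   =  1125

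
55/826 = 55/826 = 0.07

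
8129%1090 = 499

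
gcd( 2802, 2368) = 2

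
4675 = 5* 935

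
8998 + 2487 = 11485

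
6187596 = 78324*79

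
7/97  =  7/97 =0.07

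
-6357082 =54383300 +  - 60740382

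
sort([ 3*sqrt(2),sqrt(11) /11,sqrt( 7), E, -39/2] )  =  [ - 39/2,sqrt( 11 )/11, sqrt(7),E , 3*sqrt(2) ] 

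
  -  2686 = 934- 3620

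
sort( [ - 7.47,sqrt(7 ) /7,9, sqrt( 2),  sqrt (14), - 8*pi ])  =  [ - 8*pi, - 7.47, sqrt(7 )/7, sqrt( 2),sqrt(14), 9]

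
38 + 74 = 112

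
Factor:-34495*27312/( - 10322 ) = 471063720/5161 = 2^3*3^1*5^1*13^(-1 )*397^(-1)*569^1*6899^1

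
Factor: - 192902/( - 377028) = 96451/188514=2^( - 1)*3^(-3 )  *3491^( - 1 ) * 96451^1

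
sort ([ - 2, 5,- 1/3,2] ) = [ - 2, - 1/3 , 2, 5] 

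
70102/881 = 79 + 503/881 = 79.57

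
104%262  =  104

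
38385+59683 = 98068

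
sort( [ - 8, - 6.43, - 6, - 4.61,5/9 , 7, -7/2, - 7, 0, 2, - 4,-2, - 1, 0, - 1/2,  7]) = [ -8, - 7, - 6.43, - 6, - 4.61, - 4, - 7/2, - 2, - 1, - 1/2,0,  0,5/9,2,  7,7]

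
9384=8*1173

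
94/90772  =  47/45386 = 0.00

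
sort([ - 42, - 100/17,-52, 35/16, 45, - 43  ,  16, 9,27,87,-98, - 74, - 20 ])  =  [ - 98, - 74, - 52,-43, - 42, - 20, - 100/17,35/16,9, 16, 27,45, 87]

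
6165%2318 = 1529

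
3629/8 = 453 + 5/8 = 453.62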